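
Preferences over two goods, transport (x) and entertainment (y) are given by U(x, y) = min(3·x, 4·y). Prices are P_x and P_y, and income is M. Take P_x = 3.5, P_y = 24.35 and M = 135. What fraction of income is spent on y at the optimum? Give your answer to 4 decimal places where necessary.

With perfect complements, no substitution: consume in ratio x:y = 4:3.
Budget: P_x·x + P_y·(3/4)·x = M, so (4·P_x + 3·P_y)·x = 4·M.
Demand: x*(P_x,P_y,M) = 4·M/(4·P_x + 3·P_y), y* = 3·M/(4·P_x + 3·P_y).
Here 4·3.5 + 3·24.35 = 87.05, giving x* = 6.2033 and y* = 4.6525.
Expenditure on y: 24.35·4.6525 = 113.2883; share = 0.8392.

share on y = 0.8392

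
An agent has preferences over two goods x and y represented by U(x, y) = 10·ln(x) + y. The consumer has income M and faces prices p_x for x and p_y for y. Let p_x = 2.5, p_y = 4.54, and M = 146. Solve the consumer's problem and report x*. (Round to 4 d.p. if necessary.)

x* = 18.16

MU_x = 10/x, MU_y = 1. Tangency: 10/x = p_x/p_y.
So x*(p_x,p_y) = 10·p_y/p_x, independent of income; and y* = (M − 10·p_y)/p_y.
At the given prices: x* = 10·4.54/2.5 = 18.16.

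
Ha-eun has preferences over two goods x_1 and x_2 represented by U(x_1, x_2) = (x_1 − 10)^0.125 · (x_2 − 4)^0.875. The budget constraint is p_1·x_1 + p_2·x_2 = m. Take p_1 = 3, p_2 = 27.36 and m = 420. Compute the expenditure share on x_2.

After buying the subsistence bundle (10, 4), a share 0.125 of the remaining income goes to x_1: x_1* = 10 + 0.125·(m − 10p_1 − 4p_2)/p_1.
Discretionary income = 420 − 10·3 − 4·27.36 = 280.56; x_1* = 10 + 0.125·280.56/3 = 21.69; x_2* = 4 + 0.875·280.56/27.36 = 12.9726.
Expenditure on x_2: 27.36·12.9726 = 354.93; share = 0.8451.

share on x_2 = 0.8451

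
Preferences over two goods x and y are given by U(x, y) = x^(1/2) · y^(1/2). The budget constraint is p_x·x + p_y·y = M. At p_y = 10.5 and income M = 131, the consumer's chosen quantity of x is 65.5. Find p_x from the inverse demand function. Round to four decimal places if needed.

The MRS is y/x. Set MRS = p_x/p_y.
So 0.5·p_y·y = 0.5·p_x·x; combined with the budget, a share 0.5 of income goes to x.
Demand: x*(p_x,p_y,M) = 0.5·M/p_x and y* = 0.5·M/p_y.
Set x* = 65.5 in the demand function and solve for p_x: p_x = 1.

p_x = 1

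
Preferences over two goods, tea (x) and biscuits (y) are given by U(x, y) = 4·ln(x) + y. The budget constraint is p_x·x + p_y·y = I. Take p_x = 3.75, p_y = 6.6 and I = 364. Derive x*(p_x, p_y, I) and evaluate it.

x* = 7.04

Set MRS = p_x/p_y: (4/x)/1 = p_x/p_y.
So x*(p_x,p_y) = 4·p_y/p_x, independent of income; and y* = (I − 4·p_y)/p_y.
At the given prices: x* = 4·6.6/3.75 = 7.04.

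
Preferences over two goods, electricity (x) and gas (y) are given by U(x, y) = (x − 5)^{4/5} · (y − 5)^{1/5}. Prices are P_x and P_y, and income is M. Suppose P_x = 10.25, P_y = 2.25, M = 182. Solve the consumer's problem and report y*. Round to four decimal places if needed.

Let x' = x−5, y' = y−5. MRS = 4·y'/x' = P_x/P_y.
After buying the subsistence bundle (5, 5), a share 0.8 of the remaining income goes to x: x* = 5 + 0.8·(M − 5P_x − 5P_y)/P_x.
Discretionary income = 182 − 5·10.25 − 5·2.25 = 119.5; y* = 5 + 0.2·119.5/2.25 = 15.6222.

y* = 15.6222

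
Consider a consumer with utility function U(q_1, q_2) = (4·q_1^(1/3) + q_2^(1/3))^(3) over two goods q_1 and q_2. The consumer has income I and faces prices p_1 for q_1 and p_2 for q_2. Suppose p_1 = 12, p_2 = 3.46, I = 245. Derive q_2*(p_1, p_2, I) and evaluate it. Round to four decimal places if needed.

q_2* = 13.371

MU_q_1 ∝ 4·q_1^(-2/3), MU_q_2 ∝ q_2^(-2/3), so MRS = 4·(q_2/q_1)^(2/3) = p_1/p_2.
Hence q_2/q_1 = ((1/4)·p_1/p_2)^(1/(2/3)), i.e. raised to the 1.5 power.
Substitute q_2 = (q_2/q_1)·q_1 into the budget: q_1* = I/(p_1 + p_2·(q_2/q_1)).
Numerically q_2/q_1 = 0.807361, so q_1* = 245/(12 + 3.46·0.807361) = 16.5614 and q_2* = 0.807361·16.5614 = 13.371.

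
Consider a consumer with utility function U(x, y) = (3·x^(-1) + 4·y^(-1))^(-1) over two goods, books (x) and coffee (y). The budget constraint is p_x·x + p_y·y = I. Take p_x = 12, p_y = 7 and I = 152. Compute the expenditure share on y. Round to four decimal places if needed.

share on y = 0.4686

From the CES first-order condition, (3/4)·(y/x)^(2) = p_x/p_y.
Solve for the ratio: y/x = [(4/3)·p_x/p_y]^(0.5).
With the ratio pinned down, the budget gives x* = I/(p_x + p_y·(y/x)) and y* = (y/x)·x*.
Numerically y/x = 1.511858, so x* = 152/(12 + 7·1.511858) = 6.7307 and y* = 1.511858·6.7307 = 10.1759.
Expenditure on y: 7·10.1759 = 71.2313; share = 0.4686.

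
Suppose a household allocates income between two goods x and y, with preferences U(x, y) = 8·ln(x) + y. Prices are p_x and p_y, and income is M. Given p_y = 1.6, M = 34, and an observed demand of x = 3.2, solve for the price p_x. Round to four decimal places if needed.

p_x = 4

Set MRS = p_x/p_y: (8/x)/1 = p_x/p_y.
So x*(p_x,p_y) = 8·p_y/p_x, independent of income; and y* = (M − 8·p_y)/p_y.
Set x* = 3.2 in the demand function and solve for p_x: p_x = 4.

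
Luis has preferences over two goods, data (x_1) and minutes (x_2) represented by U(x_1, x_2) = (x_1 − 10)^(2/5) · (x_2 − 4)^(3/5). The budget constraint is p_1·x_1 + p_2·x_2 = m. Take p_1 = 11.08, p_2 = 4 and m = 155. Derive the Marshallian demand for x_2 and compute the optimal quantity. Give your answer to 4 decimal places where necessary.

MRS = (2/3)·(x_2−4)/(x_1−10). Tangency with p_1/p_2 gives x_2−4 = (3/2)·(p_1/p_2)·(x_1−10).
After buying the subsistence bundle (10, 4), a share 0.4 of the remaining income goes to x_1: x_1* = 10 + 0.4·(m − 10p_1 − 4p_2)/p_1.
Discretionary income = 155 − 10·11.08 − 4·4 = 28.2; x_2* = 4 + 0.6·28.2/4 = 8.23.

x_2* = 8.23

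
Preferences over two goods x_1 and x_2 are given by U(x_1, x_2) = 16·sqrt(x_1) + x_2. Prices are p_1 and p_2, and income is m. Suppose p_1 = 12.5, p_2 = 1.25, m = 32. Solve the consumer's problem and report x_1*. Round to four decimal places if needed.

MU_x_1 = 8/√x_1, MU_x_2 = 1. Tangency: 8/√x_1 = p_1/p_2.
Thus x_1* = (8·p_2/p_1)² — independent of m — with the rest of income spent on x_2.
Plugging in: x_1* = (8·1.25/12.5)² = 0.64.

x_1* = 0.64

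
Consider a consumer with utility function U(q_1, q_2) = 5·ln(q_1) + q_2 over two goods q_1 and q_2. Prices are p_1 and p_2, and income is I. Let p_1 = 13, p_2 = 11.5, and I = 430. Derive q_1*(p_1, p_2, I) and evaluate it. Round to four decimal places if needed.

q_1* = 4.4231

Set MRS = p_1/p_2: (5/q_1)/1 = p_1/p_2.
So q_1*(p_1,p_2) = 5·p_2/p_1, independent of income; and q_2* = (I − 5·p_2)/p_2.
At the given prices: q_1* = 5·11.5/13 = 4.4231.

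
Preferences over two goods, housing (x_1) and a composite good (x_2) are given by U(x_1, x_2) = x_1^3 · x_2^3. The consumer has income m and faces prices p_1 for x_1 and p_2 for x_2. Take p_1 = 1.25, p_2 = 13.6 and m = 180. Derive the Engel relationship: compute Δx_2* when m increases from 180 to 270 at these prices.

Demand: x_1*(p_1,p_2,m) = 0.5·m/p_1 and x_2* = 0.5·m/p_2.
At p_1=1.25, p_2=13.6, m=180: x_2* = 0.5·180/13.6 = 6.6176.
At m' = 270: x_2* = 9.9265. Change: 9.9265 − 6.6176 = 3.3088.

Δx_2* = 3.3088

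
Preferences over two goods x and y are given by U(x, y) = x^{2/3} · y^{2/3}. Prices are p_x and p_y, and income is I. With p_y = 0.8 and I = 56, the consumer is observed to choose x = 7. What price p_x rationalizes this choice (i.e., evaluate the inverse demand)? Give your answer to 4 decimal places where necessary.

The MRS is y/x. Set MRS = p_x/p_y.
So 2/3·p_y·y = 2/3·p_x·x; combined with the budget, a share 0.5 of income goes to x.
Demand: x*(p_x,p_y,I) = 0.5·I/p_x and y* = 0.5·I/p_y.
Set x* = 7 in the demand function and solve for p_x: p_x = 4.

p_x = 4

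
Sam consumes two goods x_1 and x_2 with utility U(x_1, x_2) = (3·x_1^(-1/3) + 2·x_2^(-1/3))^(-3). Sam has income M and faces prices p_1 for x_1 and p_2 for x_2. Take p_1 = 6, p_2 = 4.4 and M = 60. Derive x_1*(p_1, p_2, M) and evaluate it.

x_1* = 5.9427

With the ratio pinned down, the budget gives x_1* = M/(p_1 + p_2·(x_2/x_1)) and x_2* = (x_2/x_1)·x_1*.
Numerically x_2/x_1 = 0.931012, so x_1* = 60/(6 + 4.4·0.931012) = 5.9427.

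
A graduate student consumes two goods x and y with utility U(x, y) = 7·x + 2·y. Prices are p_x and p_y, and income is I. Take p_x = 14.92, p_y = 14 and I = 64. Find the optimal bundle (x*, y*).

x* = 4.2895, y* = 0

Perfect substitutes: compare marginal utility per dollar. 7/p_x vs 2/p_y → 0.4692 vs 0.1429.
x gives more utility per dollar, so spend all income on x: x* = I/p_x, y* = 0.
Numerically: x* = 4.2895, y* = 0.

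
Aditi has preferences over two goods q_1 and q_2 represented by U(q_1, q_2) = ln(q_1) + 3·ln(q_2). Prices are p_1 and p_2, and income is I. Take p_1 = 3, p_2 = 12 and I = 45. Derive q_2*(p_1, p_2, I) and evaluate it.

q_2* = 2.8125

The MRS is (1/3)·q_2/q_1. Set MRS = p_1/p_2.
Rearranging, p_2·q_2 = 3·p_1·q_1. Substituting into the budget gives p_1·q_1·(1 + 3) = I.
Demand: q_1*(p_1,p_2,I) = 0.25·I/p_1 and q_2* = 0.75·I/p_2.
At p_1=3, p_2=12, I=45: q_2* = 0.75·45/12 = 2.8125.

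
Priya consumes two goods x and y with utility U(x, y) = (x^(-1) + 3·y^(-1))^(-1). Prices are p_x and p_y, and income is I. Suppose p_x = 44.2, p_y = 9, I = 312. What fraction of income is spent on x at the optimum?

From the CES first-order condition, (1/3)·(y/x)^(2) = p_x/p_y.
Solve for the ratio: y/x = [3·p_x/p_y]^(0.5).
Substitute y = (y/x)·x into the budget: x* = I/(p_x + p_y·(y/x)).
Numerically y/x = 3.838402, so x* = 312/(44.2 + 9·3.838402) = 3.9621 and y* = 3.838402·3.9621 = 15.2082.
Expenditure on x: 44.2·3.9621 = 175.1259; share = 0.5613.

share on x = 0.5613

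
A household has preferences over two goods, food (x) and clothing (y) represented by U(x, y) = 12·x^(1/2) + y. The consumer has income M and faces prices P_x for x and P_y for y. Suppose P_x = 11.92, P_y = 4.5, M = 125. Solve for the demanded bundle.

x* = 5.1307, y* = 14.1872

Utility is quasi-linear in y; the FOC for x is 6/√x = P_x/P_y.
Solve: √x = 6·P_y/P_x, so x*(P_x,P_y) = (6·P_y/P_x)², and y* = (M − P_x·x*)/P_y.
Plugging in: x* = (6·4.5/11.92)² = 5.1307, y* = 14.1872.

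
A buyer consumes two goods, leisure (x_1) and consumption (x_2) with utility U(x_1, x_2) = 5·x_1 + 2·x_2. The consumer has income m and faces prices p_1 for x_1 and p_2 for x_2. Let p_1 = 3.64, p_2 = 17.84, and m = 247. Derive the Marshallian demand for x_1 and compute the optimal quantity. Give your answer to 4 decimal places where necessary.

x_1* = 67.8571

Linear utility — the consumer picks whichever good has higher MU/price: 5/3.64 = 1.3736 vs 2/17.84 = 0.1121.
x_1 gives more utility per dollar, so spend all income on x_1: x_1* = m/p_1, x_2* = 0.
Numerically: x_1* = 67.8571, x_2* = 0.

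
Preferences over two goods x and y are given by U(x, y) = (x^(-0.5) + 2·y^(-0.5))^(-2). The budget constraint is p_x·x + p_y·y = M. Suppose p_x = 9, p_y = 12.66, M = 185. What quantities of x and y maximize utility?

MU_x ∝ x^(-1.5), MU_y ∝ 2·y^(-1.5), so MRS = (1/2)·(y/x)^(1.5) = p_x/p_y.
Solve for the ratio: y/x = [2·p_x/p_y]^(2/3).
Substitute y = (y/x)·x into the budget: x* = M/(p_x + p_y·(y/x)).
Numerically y/x = 1.264423, so x* = 185/(9 + 12.66·1.264423) = 7.3978 and y* = 1.264423·7.3978 = 9.3539.

x* = 7.3978, y* = 9.3539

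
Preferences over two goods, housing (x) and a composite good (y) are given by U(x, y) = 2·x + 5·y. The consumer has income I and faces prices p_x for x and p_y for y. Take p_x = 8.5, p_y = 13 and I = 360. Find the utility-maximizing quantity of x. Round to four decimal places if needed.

x* = 0

Linear utility — the consumer picks whichever good has higher MU/price: 2/8.5 = 0.2353 vs 5/13 = 0.3846.
y gives more utility per dollar, so spend all income on y: y* = I/p_y, x* = 0.
Numerically: x* = 0, y* = 27.6923.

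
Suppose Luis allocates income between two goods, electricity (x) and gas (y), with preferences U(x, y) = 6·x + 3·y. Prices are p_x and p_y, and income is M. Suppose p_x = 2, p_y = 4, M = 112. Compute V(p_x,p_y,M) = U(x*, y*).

Perfect substitutes: compare marginal utility per dollar. 6/p_x vs 3/p_y → 3 vs 0.75.
x gives more utility per dollar, so spend all income on x: x* = M/p_x, y* = 0.
Numerically: x* = 56, y* = 0.
Utility at the optimum: U(56, 0) = 336.

V = 336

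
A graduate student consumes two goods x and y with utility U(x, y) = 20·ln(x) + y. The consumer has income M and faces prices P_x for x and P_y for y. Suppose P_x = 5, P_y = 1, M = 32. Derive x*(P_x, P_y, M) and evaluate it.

MU_x = 20/x, MU_y = 1. Tangency: 20/x = P_x/P_y.
So x*(P_x,P_y) = 20·P_y/P_x, independent of income; and y* = (M − 20·P_y)/P_y.
At the given prices: x* = 20·1/5 = 4.

x* = 4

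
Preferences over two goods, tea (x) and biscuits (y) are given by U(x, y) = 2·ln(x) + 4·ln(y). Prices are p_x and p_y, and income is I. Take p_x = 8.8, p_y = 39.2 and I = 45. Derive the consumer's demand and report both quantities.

x* = 1.7045, y* = 0.7653

The MRS is (1/2)·y/x. Set MRS = p_x/p_y.
Rearranging, p_y·y = 2·p_x·x. Substituting into the budget gives p_x·x·(1 + 2) = I.
Demand: x*(p_x,p_y,I) = 1/3·I/p_x and y* = 2/3·I/p_y.
At p_x=8.8, p_y=39.2, I=45: x* = 1/3·45/8.8 = 1.7045, y* = 0.7653.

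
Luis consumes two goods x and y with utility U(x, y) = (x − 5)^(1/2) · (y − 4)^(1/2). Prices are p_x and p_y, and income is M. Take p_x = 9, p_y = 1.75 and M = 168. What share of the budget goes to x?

share on x = 0.6131

MRS = (y−4)/(x−5). Tangency with p_x/p_y gives y−4 = (p_x/p_y)·(x−5).
Substituting into the budget: x* = 5 + 0.5·(M − 5·p_x − 4·p_y)/p_x, and y* = 4 + 0.5·(…)/p_y.
Discretionary income = 168 − 5·9 − 4·1.75 = 116; x* = 5 + 0.5·116/9 = 11.4444; y* = 4 + 0.5·116/1.75 = 37.1429.
Expenditure on x: 9·11.4444 = 103; share = 0.6131.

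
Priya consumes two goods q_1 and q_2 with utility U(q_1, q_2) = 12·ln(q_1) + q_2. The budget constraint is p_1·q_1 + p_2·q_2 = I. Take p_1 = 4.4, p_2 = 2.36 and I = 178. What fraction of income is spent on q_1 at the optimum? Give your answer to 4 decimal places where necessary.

share on q_1 = 0.1591

Set MRS = p_1/p_2: (12/q_1)/1 = p_1/p_2.
So q_1*(p_1,p_2) = 12·p_2/p_1, independent of income; and q_2* = (I − 12·p_2)/p_2.
At the given prices: q_1* = 12·2.36/4.4 = 6.4364, and q_2* = 63.4237.
Expenditure on q_1: 4.4·6.4364 = 28.32; share = 0.1591.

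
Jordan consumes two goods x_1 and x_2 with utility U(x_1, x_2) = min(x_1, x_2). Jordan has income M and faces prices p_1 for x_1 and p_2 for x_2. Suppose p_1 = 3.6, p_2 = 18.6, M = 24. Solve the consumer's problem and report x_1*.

Leontief preferences: the optimum is at the kink where x_1/1 = x_2/1, i.e. x_2 = x_1.
Budget: p_1·x_1 + p_2·x_1 = M, so (p_1 + p_2)·x_1 = M.
Demand: x_1*(p_1,p_2,M) = M/(p_1 + p_2), x_2* = M/(p_1 + p_2).
Here 3.6 + 18.6 = 22.2, giving x_1* = 1.0811.

x_1* = 1.0811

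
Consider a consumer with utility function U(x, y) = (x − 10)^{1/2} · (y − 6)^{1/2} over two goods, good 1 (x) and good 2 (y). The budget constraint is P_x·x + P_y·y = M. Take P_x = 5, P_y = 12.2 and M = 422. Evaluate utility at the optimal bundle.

This is Cobb-Douglas in (x−10, y−6): tangency gives 0.5·P_y·(y−6) = 0.5·P_x·(x−10).
After buying the subsistence bundle (10, 6), a share 0.5 of the remaining income goes to x: x* = 10 + 0.5·(M − 10P_x − 6P_y)/P_x.
Discretionary income = 422 − 10·5 − 6·12.2 = 298.8; x* = 10 + 0.5·298.8/5 = 39.88; y* = 6 + 0.5·298.8/12.2 = 18.2459.
Utility at the optimum: U(39.88, 18.2459) = 19.1287.

V = 19.1287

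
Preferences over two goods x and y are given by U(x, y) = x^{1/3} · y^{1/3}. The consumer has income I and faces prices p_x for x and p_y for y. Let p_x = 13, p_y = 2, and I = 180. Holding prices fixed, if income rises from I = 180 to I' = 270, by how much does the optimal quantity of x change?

Tangency: MRS = y/x = p_x/p_y.
So 1/3·p_y·y = 1/3·p_x·x; combined with the budget, a share 0.5 of income goes to x.
Demand: x*(p_x,p_y,I) = 0.5·I/p_x and y* = 0.5·I/p_y.
At p_x=13, p_y=2, I=180: x* = 0.5·180/13 = 6.9231.
At I' = 270: x* = 10.3846. Change: 10.3846 − 6.9231 = 3.4615.

Δx* = 3.4615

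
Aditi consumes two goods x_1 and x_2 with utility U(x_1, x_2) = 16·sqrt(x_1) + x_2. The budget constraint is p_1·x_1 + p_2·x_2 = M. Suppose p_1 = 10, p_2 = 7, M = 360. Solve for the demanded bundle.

x_1* = 31.36, x_2* = 6.6286

Thus x_1* = (8·p_2/p_1)² — independent of M — with the rest of income spent on x_2.
Plugging in: x_1* = (8·7/10)² = 31.36, x_2* = 6.6286.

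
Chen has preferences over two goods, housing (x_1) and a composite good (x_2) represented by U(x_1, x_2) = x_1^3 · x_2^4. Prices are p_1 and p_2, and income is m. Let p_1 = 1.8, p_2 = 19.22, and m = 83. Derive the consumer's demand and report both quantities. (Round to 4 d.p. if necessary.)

x_1* = 19.7619, x_2* = 2.4677

MU_x_1/MU_x_2 = (3·x_2)/(4·x_1); tangency sets this equal to p_1/p_2.
So 3·p_2·x_2 = 4·p_1·x_1; combined with the budget, a share 3/7 of income goes to x_1.
Demand: x_1*(p_1,p_2,m) = 3/7·m/p_1 and x_2* = 4/7·m/p_2.
At p_1=1.8, p_2=19.22, m=83: x_1* = 3/7·83/1.8 = 19.7619, x_2* = 2.4677.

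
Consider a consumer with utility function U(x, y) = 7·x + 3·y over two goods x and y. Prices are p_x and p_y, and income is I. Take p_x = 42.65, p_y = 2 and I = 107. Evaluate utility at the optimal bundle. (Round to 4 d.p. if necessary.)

V = 160.5

Perfect substitutes: compare marginal utility per dollar. 7/p_x vs 3/p_y → 0.1641 vs 1.5.
y gives more utility per dollar, so spend all income on y: y* = I/p_y, x* = 0.
Numerically: x* = 0, y* = 53.5.
Utility at the optimum: U(0, 53.5) = 160.5.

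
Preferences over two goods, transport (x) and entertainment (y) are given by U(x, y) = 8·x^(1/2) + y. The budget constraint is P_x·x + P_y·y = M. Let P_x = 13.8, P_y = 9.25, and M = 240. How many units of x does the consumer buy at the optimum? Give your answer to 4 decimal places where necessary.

x* = 7.1886

Thus x* = (4·P_y/P_x)² — independent of M — with the rest of income spent on y.
Plugging in: x* = (4·9.25/13.8)² = 7.1886.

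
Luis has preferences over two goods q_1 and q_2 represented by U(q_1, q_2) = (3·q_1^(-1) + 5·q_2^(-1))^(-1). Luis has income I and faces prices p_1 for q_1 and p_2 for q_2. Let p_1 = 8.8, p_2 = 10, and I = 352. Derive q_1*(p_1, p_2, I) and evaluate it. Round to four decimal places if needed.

Numerically q_2/q_1 = 1.21106, so q_1* = 352/(8.8 + 10·1.21106) = 16.8336.

q_1* = 16.8336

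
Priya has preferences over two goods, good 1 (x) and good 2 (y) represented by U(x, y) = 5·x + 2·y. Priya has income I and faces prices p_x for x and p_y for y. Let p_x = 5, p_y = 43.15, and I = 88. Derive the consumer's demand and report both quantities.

Perfect substitutes: compare marginal utility per dollar. 5/p_x vs 2/p_y → 1 vs 0.0463.
x gives more utility per dollar, so spend all income on x: x* = I/p_x, y* = 0.
Numerically: x* = 17.6, y* = 0.

x* = 17.6, y* = 0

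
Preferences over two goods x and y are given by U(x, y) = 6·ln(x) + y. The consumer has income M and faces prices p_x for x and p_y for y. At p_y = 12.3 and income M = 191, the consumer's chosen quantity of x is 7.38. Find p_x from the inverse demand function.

p_x = 10

Set MRS = p_x/p_y: (6/x)/1 = p_x/p_y.
So x*(p_x,p_y) = 6·p_y/p_x, independent of income; and y* = (M − 6·p_y)/p_y.
Set x* = 7.38 in the demand function and solve for p_x: p_x = 10.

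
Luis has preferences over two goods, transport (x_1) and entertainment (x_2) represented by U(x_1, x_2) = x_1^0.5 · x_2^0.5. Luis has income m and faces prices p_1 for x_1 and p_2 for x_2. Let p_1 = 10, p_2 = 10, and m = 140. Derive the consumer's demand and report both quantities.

Demand: x_1*(p_1,p_2,m) = 0.5·m/p_1 and x_2* = 0.5·m/p_2.
At p_1=10, p_2=10, m=140: x_1* = 0.5·140/10 = 7, x_2* = 7.

x_1* = 7, x_2* = 7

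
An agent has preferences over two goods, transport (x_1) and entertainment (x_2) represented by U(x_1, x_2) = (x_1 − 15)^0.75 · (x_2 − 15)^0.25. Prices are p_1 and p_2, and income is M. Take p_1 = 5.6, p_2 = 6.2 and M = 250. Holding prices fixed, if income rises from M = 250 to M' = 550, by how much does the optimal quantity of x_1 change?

Δx_1* = 40.1786

Let x_1' = x_1−15, x_2' = x_2−15. MRS = 3·x_2'/x_1' = p_1/p_2.
After buying the subsistence bundle (15, 15), a share 0.75 of the remaining income goes to x_1: x_1* = 15 + 0.75·(M − 15p_1 − 15p_2)/p_1.
Discretionary income = 250 − 15·5.6 − 15·6.2 = 73; x_1* = 15 + 0.75·73/5.6 = 24.7768.
At M' = 550: x_1* = 64.9554. Change: 64.9554 − 24.7768 = 40.1786.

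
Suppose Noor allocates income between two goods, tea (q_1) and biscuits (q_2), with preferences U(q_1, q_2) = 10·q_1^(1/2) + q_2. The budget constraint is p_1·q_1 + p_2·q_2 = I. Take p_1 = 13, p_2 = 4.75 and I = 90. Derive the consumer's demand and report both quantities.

q_1* = 3.3376, q_2* = 9.8128

Set MRS = p_1/p_2: 5·q_1^(−1/2) = p_1/p_2.
Solve: √q_1 = 5·p_2/p_1, so q_1*(p_1,p_2) = (5·p_2/p_1)², and q_2* = (I − p_1·q_1*)/p_2.
Plugging in: q_1* = (5·4.75/13)² = 3.3376, q_2* = 9.8128.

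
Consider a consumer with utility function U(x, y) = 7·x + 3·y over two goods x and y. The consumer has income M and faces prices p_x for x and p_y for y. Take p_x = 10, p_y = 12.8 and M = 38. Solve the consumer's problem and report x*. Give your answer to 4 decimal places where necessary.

Perfect substitutes: compare marginal utility per dollar. 7/p_x vs 3/p_y → 0.7 vs 0.2344.
x gives more utility per dollar, so spend all income on x: x* = M/p_x, y* = 0.
Numerically: x* = 3.8, y* = 0.

x* = 3.8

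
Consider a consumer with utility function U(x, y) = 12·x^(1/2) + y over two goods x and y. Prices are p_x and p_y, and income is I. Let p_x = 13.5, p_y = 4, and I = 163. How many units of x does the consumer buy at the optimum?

Set MRS = p_x/p_y: 6·x^(−1/2) = p_x/p_y.
Solve: √x = 6·p_y/p_x, so x*(p_x,p_y) = (6·p_y/p_x)², and y* = (I − p_x·x*)/p_y.
Plugging in: x* = (6·4/13.5)² = 3.1605.

x* = 3.1605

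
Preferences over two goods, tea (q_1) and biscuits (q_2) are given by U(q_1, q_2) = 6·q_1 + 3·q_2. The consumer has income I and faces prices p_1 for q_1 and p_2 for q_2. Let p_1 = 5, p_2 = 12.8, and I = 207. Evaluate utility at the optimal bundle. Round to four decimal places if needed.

q_1 gives more utility per dollar, so spend all income on q_1: q_1* = I/p_1, q_2* = 0.
Numerically: q_1* = 41.4, q_2* = 0.
Utility at the optimum: U(41.4, 0) = 248.4.

V = 248.4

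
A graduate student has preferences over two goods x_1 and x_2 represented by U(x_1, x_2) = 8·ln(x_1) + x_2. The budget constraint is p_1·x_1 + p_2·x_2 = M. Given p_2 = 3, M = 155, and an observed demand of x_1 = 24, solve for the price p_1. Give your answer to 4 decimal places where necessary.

p_1 = 1

Set MRS = p_1/p_2: (8/x_1)/1 = p_1/p_2.
So x_1*(p_1,p_2) = 8·p_2/p_1, independent of income; and x_2* = (M − 8·p_2)/p_2.
Set x_1* = 24 in the demand function and solve for p_1: p_1 = 1.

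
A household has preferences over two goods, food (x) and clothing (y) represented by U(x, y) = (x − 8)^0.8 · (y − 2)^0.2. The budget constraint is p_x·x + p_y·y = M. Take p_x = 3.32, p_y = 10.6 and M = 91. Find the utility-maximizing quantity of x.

MRS = 4·(y−2)/(x−8). Tangency with p_x/p_y gives y−2 = (1/4)·(p_x/p_y)·(x−8).
Substituting into the budget: x* = 8 + 0.8·(M − 8·p_x − 2·p_y)/p_x, and y* = 2 + 0.2·(…)/p_y.
Discretionary income = 91 − 8·3.32 − 2·10.6 = 43.24; x* = 8 + 0.8·43.24/3.32 = 18.4193.

x* = 18.4193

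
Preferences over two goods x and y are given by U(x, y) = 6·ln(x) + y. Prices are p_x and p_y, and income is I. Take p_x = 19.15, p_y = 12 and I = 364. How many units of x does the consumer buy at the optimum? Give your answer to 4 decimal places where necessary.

At the given prices: x* = 6·12/19.15 = 3.7598.

x* = 3.7598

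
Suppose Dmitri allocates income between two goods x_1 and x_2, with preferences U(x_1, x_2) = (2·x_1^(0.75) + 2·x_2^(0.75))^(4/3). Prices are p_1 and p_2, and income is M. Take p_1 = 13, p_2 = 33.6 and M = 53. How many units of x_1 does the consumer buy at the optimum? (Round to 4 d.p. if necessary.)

Numerically x_2/x_1 = 0.022409, so x_1* = 53/(13 + 33.6·0.022409) = 3.8537.

x_1* = 3.8537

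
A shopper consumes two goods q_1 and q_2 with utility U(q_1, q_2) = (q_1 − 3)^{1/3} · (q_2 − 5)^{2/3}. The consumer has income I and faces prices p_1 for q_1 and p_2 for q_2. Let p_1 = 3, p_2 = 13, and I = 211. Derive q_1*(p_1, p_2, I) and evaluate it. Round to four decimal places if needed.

q_1* = 18.2222

This is Cobb-Douglas in (q_1−3, q_2−5): tangency gives 1/3·p_2·(q_2−5) = 2/3·p_1·(q_1−3).
After buying the subsistence bundle (3, 5), a share 1/3 of the remaining income goes to q_1: q_1* = 3 + 1/3·(I − 3p_1 − 5p_2)/p_1.
Discretionary income = 211 − 3·3 − 5·13 = 137; q_1* = 3 + 1/3·137/3 = 18.2222.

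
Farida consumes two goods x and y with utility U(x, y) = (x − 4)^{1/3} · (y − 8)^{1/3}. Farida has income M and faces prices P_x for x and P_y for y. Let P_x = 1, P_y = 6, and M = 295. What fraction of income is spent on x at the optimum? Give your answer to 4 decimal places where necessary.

Let x' = x−4, y' = y−8. MRS = y'/x' = P_x/P_y.
Substituting into the budget: x* = 4 + 0.5·(M − 4·P_x − 8·P_y)/P_x, and y* = 8 + 0.5·(…)/P_y.
Discretionary income = 295 − 4·1 − 8·6 = 243; x* = 4 + 0.5·243/1 = 125.5; y* = 8 + 0.5·243/6 = 28.25.
Expenditure on x: 1·125.5 = 125.5; share = 0.4254.

share on x = 0.4254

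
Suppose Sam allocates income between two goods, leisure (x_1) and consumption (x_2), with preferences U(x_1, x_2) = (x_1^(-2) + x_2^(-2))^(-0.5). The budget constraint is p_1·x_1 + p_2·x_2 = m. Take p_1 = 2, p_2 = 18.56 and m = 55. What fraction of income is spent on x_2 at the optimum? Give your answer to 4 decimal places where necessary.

share on x_2 = 0.8154

MU_x_1 ∝ x_1^(-3), MU_x_2 ∝ x_2^(-3), so MRS = (x_2/x_1)^(3) = p_1/p_2.
Solve for the ratio: x_2/x_1 = [p_1/p_2]^(1/3).
With the ratio pinned down, the budget gives x_1* = m/(p_1 + p_2·(x_2/x_1)) and x_2* = (x_2/x_1)·x_1*.
Numerically x_2/x_1 = 0.475865, so x_1* = 55/(2 + 18.56·0.475865) = 5.0775 and x_2* = 0.475865·5.0775 = 2.4162.
Expenditure on x_2: 18.56·2.4162 = 44.845; share = 0.8154.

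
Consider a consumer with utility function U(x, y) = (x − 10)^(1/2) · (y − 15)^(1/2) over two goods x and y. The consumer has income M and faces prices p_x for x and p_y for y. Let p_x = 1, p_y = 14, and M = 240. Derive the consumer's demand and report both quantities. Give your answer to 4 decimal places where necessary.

x* = 20, y* = 15.7143

This is Cobb-Douglas in (x−10, y−15): tangency gives 0.5·p_y·(y−15) = 0.5·p_x·(x−10).
Substituting into the budget: x* = 10 + 0.5·(M − 10·p_x − 15·p_y)/p_x, and y* = 15 + 0.5·(…)/p_y.
Discretionary income = 240 − 10·1 − 15·14 = 20; x* = 10 + 0.5·20/1 = 20; y* = 15 + 0.5·20/14 = 15.7143.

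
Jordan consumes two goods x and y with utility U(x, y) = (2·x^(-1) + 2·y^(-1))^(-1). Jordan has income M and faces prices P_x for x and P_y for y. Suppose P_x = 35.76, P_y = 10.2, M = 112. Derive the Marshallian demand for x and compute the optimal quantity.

MRS = MU_x/MU_y = (y/x)^(2). Set equal to P_x/P_y.
Hence y/x = (P_x/P_y)^(1/(2)), i.e. raised to the 0.5 power.
With the ratio pinned down, the budget gives x* = M/(P_x + P_y·(y/x)) and y* = (y/x)·x*.
Numerically y/x = 1.8724, so x* = 112/(35.76 + 10.2·1.8724) = 2.0416.

x* = 2.0416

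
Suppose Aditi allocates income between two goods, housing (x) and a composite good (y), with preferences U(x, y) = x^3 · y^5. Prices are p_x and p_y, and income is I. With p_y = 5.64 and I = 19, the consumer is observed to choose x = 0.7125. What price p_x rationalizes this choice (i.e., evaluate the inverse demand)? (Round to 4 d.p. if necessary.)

The MRS is (3/5)·y/x. Set MRS = p_x/p_y.
So 3·p_y·y = 5·p_x·x; combined with the budget, a share 0.375 of income goes to x.
Demand: x*(p_x,p_y,I) = 0.375·I/p_x and y* = 0.625·I/p_y.
Set x* = 0.7125 in the demand function and solve for p_x: p_x = 10.

p_x = 10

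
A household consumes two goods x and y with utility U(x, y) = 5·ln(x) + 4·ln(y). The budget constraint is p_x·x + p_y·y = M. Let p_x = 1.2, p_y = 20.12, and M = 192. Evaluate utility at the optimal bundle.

Demand: x*(p_x,p_y,M) = 5/9·M/p_x and y* = 4/9·M/p_y.
At p_x=1.2, p_y=20.12, M=192: x* = 5/9·192/1.2 = 88.8889, y* = 4.2412.
Utility at the optimum: U(88.8889, 4.2412) = 28.2163.

V = 28.2163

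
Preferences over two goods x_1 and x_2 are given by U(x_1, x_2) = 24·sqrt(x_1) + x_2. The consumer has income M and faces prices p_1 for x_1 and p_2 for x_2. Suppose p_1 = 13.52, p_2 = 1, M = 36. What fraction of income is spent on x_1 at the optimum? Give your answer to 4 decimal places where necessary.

Set MRS = p_1/p_2: 12·x_1^(−1/2) = p_1/p_2.
Solve: √x_1 = 12·p_2/p_1, so x_1*(p_1,p_2) = (12·p_2/p_1)², and x_2* = (M − p_1·x_1*)/p_2.
Plugging in: x_1* = (12·1/13.52)² = 0.7878, x_2* = 25.3491.
Expenditure on x_1: 13.52·0.7878 = 10.6509; share = 0.2959.

share on x_1 = 0.2959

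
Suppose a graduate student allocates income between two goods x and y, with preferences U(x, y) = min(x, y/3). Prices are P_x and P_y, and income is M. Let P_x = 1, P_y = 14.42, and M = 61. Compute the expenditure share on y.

share on y = 0.9774

With perfect complements, no substitution: consume in ratio x:y = 1:3.
Budget: P_x·x + P_y·3·x = M, so (P_x + 3·P_y)·x = M.
Demand: x*(P_x,P_y,M) = M/(P_x + 3·P_y), y* = 3·M/(P_x + 3·P_y).
Here 1 + 3·14.42 = 44.26, giving x* = 1.3782 and y* = 4.1347.
Expenditure on y: 14.42·4.1347 = 59.6218; share = 0.9774.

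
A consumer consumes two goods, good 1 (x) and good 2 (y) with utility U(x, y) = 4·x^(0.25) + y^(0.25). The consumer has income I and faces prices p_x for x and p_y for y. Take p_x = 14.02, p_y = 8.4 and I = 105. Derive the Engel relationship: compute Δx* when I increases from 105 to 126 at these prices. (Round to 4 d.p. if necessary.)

MU_x ∝ 4·x^(-0.75), MU_y ∝ y^(-0.75), so MRS = 4·(y/x)^(0.75) = p_x/p_y.
Hence y/x = ((1/4)·p_x/p_y)^(1/(0.75)), i.e. raised to the 4/3 power.
With the ratio pinned down, the budget gives x* = I/(p_x + p_y·(y/x)) and y* = (y/x)·x*.
Numerically y/x = 0.311802, so x* = 105/(14.02 + 8.4·0.311802) = 6.3104.
At I' = 126: x* = 7.5725. Change: 7.5725 − 6.3104 = 1.2621.

Δx* = 1.2621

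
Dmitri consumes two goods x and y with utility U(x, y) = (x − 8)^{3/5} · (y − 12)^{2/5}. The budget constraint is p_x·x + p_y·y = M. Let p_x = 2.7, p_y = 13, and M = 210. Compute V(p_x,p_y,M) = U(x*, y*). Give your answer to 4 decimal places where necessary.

This is Cobb-Douglas in (x−8, y−12): tangency gives 0.6·p_y·(y−12) = 0.4·p_x·(x−8).
After buying the subsistence bundle (8, 12), a share 0.6 of the remaining income goes to x: x* = 8 + 0.6·(M − 8p_x − 12p_y)/p_x.
Discretionary income = 210 − 8·2.7 − 12·13 = 32.4; x* = 8 + 0.6·32.4/2.7 = 15.2; y* = 12 + 0.4·32.4/13 = 12.9969.
Utility at the optimum: U(15.2, 12.9969) = 3.2649.

V = 3.2649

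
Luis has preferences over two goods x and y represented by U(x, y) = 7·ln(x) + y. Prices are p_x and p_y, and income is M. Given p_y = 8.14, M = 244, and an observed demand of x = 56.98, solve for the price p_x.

MU_x = 7/x, MU_y = 1. Tangency: 7/x = p_x/p_y.
So x*(p_x,p_y) = 7·p_y/p_x, independent of income; and y* = (M − 7·p_y)/p_y.
Set x* = 56.98 in the demand function and solve for p_x: p_x = 1.

p_x = 1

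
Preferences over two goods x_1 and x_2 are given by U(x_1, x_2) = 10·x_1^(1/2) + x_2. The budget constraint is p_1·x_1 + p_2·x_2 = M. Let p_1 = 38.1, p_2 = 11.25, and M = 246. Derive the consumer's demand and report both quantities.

x_1* = 2.1797, x_2* = 14.4848

MU_x_1 = 5/√x_1, MU_x_2 = 1. Tangency: 5/√x_1 = p_1/p_2.
Solve: √x_1 = 5·p_2/p_1, so x_1*(p_1,p_2) = (5·p_2/p_1)², and x_2* = (M − p_1·x_1*)/p_2.
Plugging in: x_1* = (5·11.25/38.1)² = 2.1797, x_2* = 14.4848.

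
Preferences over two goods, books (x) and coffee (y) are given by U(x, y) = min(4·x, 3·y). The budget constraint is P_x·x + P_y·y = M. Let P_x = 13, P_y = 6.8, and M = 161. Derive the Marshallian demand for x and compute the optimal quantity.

Leontief preferences: the optimum is at the kink where x/3 = y/4, i.e. y = (4/3)·x.
Budget: P_x·x + P_y·(4/3)·x = M, so (3·P_x + 4·P_y)·x = 3·M.
Demand: x*(P_x,P_y,M) = 3·M/(3·P_x + 4·P_y), y* = 4·M/(3·P_x + 4·P_y).
Here 3·13 + 4·6.8 = 66.2, giving x* = 7.2961.

x* = 7.2961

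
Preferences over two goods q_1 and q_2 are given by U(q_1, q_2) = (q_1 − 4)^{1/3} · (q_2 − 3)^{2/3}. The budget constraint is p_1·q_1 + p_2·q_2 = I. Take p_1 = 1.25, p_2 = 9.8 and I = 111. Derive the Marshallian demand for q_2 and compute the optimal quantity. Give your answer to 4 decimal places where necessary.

This is Cobb-Douglas in (q_1−4, q_2−3): tangency gives 1/3·p_2·(q_2−3) = 2/3·p_1·(q_1−4).
After buying the subsistence bundle (4, 3), a share 1/3 of the remaining income goes to q_1: q_1* = 4 + 1/3·(I − 4p_1 − 3p_2)/p_1.
Discretionary income = 111 − 4·1.25 − 3·9.8 = 76.6; q_2* = 3 + 2/3·76.6/9.8 = 8.2109.

q_2* = 8.2109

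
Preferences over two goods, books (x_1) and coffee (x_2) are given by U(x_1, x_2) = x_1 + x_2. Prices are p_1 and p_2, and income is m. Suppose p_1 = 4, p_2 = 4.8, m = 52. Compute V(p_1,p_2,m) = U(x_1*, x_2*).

V = 13

x_1 gives more utility per dollar, so spend all income on x_1: x_1* = m/p_1, x_2* = 0.
Numerically: x_1* = 13, x_2* = 0.
Utility at the optimum: U(13, 0) = 13.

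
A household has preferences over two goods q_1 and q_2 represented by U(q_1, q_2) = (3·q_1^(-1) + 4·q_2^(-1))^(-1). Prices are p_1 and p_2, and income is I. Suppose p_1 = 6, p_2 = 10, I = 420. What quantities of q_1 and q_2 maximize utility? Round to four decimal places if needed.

MU_q_1 ∝ 3·q_1^(-2), MU_q_2 ∝ 4·q_2^(-2), so MRS = (3/4)·(q_2/q_1)^(2) = p_1/p_2.
Hence q_2/q_1 = ((4/3)·p_1/p_2)^(1/(2)), i.e. raised to the 0.5 power.
With the ratio pinned down, the budget gives q_1* = I/(p_1 + p_2·(q_2/q_1)) and q_2* = (q_2/q_1)·q_1*.
Numerically q_2/q_1 = 0.894427, so q_1* = 420/(6 + 10·0.894427) = 28.1044 and q_2* = 0.894427·28.1044 = 25.1374.

q_1* = 28.1044, q_2* = 25.1374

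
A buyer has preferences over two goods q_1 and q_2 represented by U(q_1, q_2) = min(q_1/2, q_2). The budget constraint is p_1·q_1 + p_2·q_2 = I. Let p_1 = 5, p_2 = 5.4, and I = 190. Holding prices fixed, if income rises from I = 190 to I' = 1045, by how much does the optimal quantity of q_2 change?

Δq_2* = 55.5195

Demand: q_1*(p_1,p_2,I) = 2·I/(2·p_1 + p_2), q_2* = I/(2·p_1 + p_2).
Here 2·5 + 5.4 = 15.4, giving q_2* = 12.3377.
At I' = 1045: q_2* = 67.8571. Change: 67.8571 − 12.3377 = 55.5195.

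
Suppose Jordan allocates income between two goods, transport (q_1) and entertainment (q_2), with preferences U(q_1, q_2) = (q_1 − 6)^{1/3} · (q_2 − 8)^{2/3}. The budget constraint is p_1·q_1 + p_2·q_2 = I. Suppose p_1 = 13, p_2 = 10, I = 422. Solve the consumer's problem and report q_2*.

q_2* = 25.6

Let q_1' = q_1−6, q_2' = q_2−8. MRS = (1/2)·q_2'/q_1' = p_1/p_2.
Substituting into the budget: q_1* = 6 + 1/3·(I − 6·p_1 − 8·p_2)/p_1, and q_2* = 8 + 2/3·(…)/p_2.
Discretionary income = 422 − 6·13 − 8·10 = 264; q_2* = 8 + 2/3·264/10 = 25.6.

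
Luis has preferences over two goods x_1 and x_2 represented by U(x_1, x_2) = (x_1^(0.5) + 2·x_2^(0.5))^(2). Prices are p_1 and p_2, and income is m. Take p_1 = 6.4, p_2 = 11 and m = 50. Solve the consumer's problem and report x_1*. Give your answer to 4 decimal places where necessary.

x_1* = 2.348

MRS = MU_x_1/MU_x_2 = (1/2)·(x_2/x_1)^(0.5). Set equal to p_1/p_2.
Hence x_2/x_1 = (2·p_1/p_2)^(1/(0.5)), i.e. raised to the 2 power.
Substitute x_2 = (x_2/x_1)·x_1 into the budget: x_1* = m/(p_1 + p_2·(x_2/x_1)).
Numerically x_2/x_1 = 1.35405, so x_1* = 50/(6.4 + 11·1.35405) = 2.348.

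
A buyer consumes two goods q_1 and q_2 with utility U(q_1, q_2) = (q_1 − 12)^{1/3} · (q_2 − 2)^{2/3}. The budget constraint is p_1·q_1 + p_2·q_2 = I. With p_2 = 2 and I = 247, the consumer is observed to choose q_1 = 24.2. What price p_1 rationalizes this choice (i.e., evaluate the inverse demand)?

p_1 = 5

MRS = (1/2)·(q_2−2)/(q_1−12). Tangency with p_1/p_2 gives q_2−2 = 2·(p_1/p_2)·(q_1−12).
Substituting into the budget: q_1* = 12 + 1/3·(I − 12·p_1 − 2·p_2)/p_1, and q_2* = 2 + 2/3·(…)/p_2.
Set q_1* = 24.2 in the demand function and solve for p_1: p_1 = 5.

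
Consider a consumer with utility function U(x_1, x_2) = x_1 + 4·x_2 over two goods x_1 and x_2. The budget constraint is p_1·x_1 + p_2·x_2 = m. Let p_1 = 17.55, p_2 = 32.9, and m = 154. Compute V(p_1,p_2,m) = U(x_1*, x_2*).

Linear utility — the consumer picks whichever good has higher MU/price: 1/17.55 = 0.057 vs 4/32.9 = 0.1216.
x_2 gives more utility per dollar, so spend all income on x_2: x_2* = m/p_2, x_1* = 0.
Numerically: x_1* = 0, x_2* = 4.6809.
Utility at the optimum: U(0, 4.6809) = 18.7234.

V = 18.7234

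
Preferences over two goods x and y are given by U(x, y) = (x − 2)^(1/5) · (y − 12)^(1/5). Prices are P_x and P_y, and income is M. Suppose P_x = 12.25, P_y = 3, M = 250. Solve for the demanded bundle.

x* = 9.7347, y* = 43.5833

Substituting into the budget: x* = 2 + 0.5·(M − 2·P_x − 12·P_y)/P_x, and y* = 12 + 0.5·(…)/P_y.
Discretionary income = 250 − 2·12.25 − 12·3 = 189.5; x* = 2 + 0.5·189.5/12.25 = 9.7347; y* = 12 + 0.5·189.5/3 = 43.5833.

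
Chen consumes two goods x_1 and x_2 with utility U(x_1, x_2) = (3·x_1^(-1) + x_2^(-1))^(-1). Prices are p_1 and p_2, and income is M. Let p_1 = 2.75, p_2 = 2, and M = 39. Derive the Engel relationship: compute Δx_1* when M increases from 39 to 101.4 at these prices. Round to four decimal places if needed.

Δx_1* = 15.2047

MU_x_1 ∝ 3·x_1^(-2), MU_x_2 ∝ x_2^(-2), so MRS = 3·(x_2/x_1)^(2) = p_1/p_2.
Solve for the ratio: x_2/x_1 = [(1/3)·p_1/p_2]^(0.5).
With the ratio pinned down, the budget gives x_1* = M/(p_1 + p_2·(x_2/x_1)) and x_2* = (x_2/x_1)·x_1*.
Numerically x_2/x_1 = 0.677003, so x_1* = 39/(2.75 + 2·0.677003) = 9.5029.
At M' = 101.4: x_1* = 24.7076. Change: 24.7076 − 9.5029 = 15.2047.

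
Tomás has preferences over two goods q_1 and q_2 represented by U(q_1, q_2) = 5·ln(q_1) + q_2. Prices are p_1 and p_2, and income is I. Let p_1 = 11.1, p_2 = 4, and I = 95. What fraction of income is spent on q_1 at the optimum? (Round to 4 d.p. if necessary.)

share on q_1 = 0.2105

MU_q_1 = 5/q_1, MU_q_2 = 1. Tangency: 5/q_1 = p_1/p_2.
So q_1*(p_1,p_2) = 5·p_2/p_1, independent of income; and q_2* = (I − 5·p_2)/p_2.
At the given prices: q_1* = 5·4/11.1 = 1.8018, and q_2* = 18.75.
Expenditure on q_1: 11.1·1.8018 = 20; share = 0.2105.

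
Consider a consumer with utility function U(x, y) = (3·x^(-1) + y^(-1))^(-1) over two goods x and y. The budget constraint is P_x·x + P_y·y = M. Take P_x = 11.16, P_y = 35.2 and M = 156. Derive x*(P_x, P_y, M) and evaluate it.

With the ratio pinned down, the budget gives x* = M/(P_x + P_y·(y/x)) and y* = (y/x)·x*.
Numerically y/x = 0.325087, so x* = 156/(11.16 + 35.2·0.325087) = 6.9017.

x* = 6.9017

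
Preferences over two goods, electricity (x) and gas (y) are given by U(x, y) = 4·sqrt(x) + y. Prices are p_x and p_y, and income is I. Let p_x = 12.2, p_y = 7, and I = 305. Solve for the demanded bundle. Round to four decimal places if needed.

x* = 1.3169, y* = 41.2763

Utility is quasi-linear in y; the FOC for x is 2/√x = p_x/p_y.
Thus x* = (2·p_y/p_x)² — independent of I — with the rest of income spent on y.
Plugging in: x* = (2·7/12.2)² = 1.3169, y* = 41.2763.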